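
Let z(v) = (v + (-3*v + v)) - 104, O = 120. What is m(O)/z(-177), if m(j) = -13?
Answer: -13/73 ≈ -0.17808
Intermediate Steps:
z(v) = -104 - v (z(v) = (v - 2*v) - 104 = -v - 104 = -104 - v)
m(O)/z(-177) = -13/(-104 - 1*(-177)) = -13/(-104 + 177) = -13/73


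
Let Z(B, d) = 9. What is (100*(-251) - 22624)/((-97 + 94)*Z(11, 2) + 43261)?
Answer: -23862/21617 ≈ -1.1039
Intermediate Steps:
(100*(-251) - 22624)/((-97 + 94)*Z(11, 2) + 43261) = (100*(-251) - 22624)/((-97 + 94)*9 + 43261) = (-25100 - 22624)/(-3*9 + 43261) = -47724/(-27 + 43261) = -47724/43234 = -47724*1/43234 = -23862/21617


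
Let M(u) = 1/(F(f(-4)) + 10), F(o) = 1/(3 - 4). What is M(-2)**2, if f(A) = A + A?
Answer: 1/81 ≈ 0.012346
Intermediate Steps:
f(A) = 2*A
F(o) = -1 (F(o) = 1/(-1) = -1)
M(u) = 1/9 (M(u) = 1/(-1 + 10) = 1/9)
M(-2)**2 = (1/9)**2 = 1/81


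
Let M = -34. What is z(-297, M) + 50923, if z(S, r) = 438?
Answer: 51361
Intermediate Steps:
z(-297, M) + 50923 = 438 + 50923 = 51361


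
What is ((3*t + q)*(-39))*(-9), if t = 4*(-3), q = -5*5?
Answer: -21411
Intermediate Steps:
q = -25
t = -12
((3*t + q)*(-39))*(-9) = ((3*(-12) - 25)*(-39))*(-9) = ((-36 - 25)*(-39))*(-9) = -61*(-39)*(-9) = 2379*(-9) = -21411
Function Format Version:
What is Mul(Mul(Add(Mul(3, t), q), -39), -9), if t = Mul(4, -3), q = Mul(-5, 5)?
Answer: -21411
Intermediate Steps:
q = -25
t = -12
Mul(Mul(Add(Mul(3, t), q), -39), -9) = Mul(Mul(Add(Mul(3, -12), -25), -39), -9) = Mul(Mul(Add(-36, -25), -39), -9) = Mul(Mul(-61, -39), -9) = Mul(2379, -9) = -21411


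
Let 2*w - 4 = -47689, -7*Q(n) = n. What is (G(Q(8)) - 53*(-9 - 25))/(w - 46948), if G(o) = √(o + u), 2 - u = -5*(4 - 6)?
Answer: -3604/141581 - 16*I*√7/991067 ≈ -0.025455 - 4.2714e-5*I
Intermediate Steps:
Q(n) = -n/7
w = -47685/2 (w = 2 + (½)*(-47689) = 2 - 47689/2 = -47685/2 ≈ -23843.)
u = -8 (u = 2 - (-5)*(4 - 6) = 2 - (-5)*(-2) = 2 - 1*10 = 2 - 10 = -8)
G(o) = √(-8 + o) (G(o) = √(o - 8) = √(-8 + o))
(G(Q(8)) - 53*(-9 - 25))/(w - 46948) = (√(-8 - ⅐*8) - 53*(-9 - 25))/(-47685/2 - 46948) = (√(-8 - 8/7) - 53*(-34))/(-141581/2) = (√(-64/7) + 1802)*(-2/141581) = (8*I*√7/7 + 1802)*(-2/141581) = (1802 + 8*I*√7/7)*(-2/141581) = -3604/141581 - 16*I*√7/991067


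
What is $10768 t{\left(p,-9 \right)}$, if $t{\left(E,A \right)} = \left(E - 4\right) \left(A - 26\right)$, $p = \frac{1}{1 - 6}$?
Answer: $1582896$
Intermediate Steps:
$p = - \frac{1}{5}$ ($p = \frac{1}{-5} = - \frac{1}{5} \approx -0.2$)
$t{\left(E,A \right)} = \left(-26 + A\right) \left(-4 + E\right)$ ($t{\left(E,A \right)} = \left(-4 + E\right) \left(-26 + A\right) = \left(-26 + A\right) \left(-4 + E\right)$)
$10768 t{\left(p,-9 \right)} = 10768 \left(104 - - \frac{26}{5} - -36 - - \frac{9}{5}\right) = 10768 \left(104 + \frac{26}{5} + 36 + \frac{9}{5}\right) = 10768 \cdot 147 = 1582896$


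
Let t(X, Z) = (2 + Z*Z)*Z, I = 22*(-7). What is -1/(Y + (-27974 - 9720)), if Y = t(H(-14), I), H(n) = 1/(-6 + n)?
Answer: 1/3690266 ≈ 2.7098e-7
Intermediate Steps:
I = -154
t(X, Z) = Z*(2 + Z²) (t(X, Z) = (2 + Z²)*Z = Z*(2 + Z²))
Y = -3652572 (Y = -154*(2 + (-154)²) = -154*(2 + 23716) = -154*23718 = -3652572)
-1/(Y + (-27974 - 9720)) = -1/(-3652572 + (-27974 - 9720)) = -1/(-3652572 - 37694) = -1/(-3690266) = -1*(-1/3690266) = 1/3690266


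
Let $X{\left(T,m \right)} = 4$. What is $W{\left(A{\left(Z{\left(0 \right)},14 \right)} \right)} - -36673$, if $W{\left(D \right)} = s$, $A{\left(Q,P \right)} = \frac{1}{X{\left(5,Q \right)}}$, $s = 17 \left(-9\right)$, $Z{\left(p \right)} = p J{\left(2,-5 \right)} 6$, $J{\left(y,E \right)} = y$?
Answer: $36520$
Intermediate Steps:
$Z{\left(p \right)} = 12 p$ ($Z{\left(p \right)} = p 2 \cdot 6 = 2 p 6 = 12 p$)
$s = -153$
$A{\left(Q,P \right)} = \frac{1}{4}$
$W{\left(D \right)} = -153$
$W{\left(A{\left(Z{\left(0 \right)},14 \right)} \right)} - -36673 = -153 - -36673 = -153 + 36673 = 36520$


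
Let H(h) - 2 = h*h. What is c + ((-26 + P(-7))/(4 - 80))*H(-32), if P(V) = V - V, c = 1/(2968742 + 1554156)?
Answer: 1587537199/4522898 ≈ 351.00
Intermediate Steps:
c = 1/4522898 ≈ 2.2110e-7
H(h) = 2 + h² (H(h) = 2 + h*h = 2 + h²)
P(V) = 0
c + ((-26 + P(-7))/(4 - 80))*H(-32) = 1/4522898 + ((-26 + 0)/(4 - 80))*(2 + (-32)²) = 1/4522898 + (-26/(-76))*(2 + 1024) = 1/4522898 - 26*(-1/76)*1026 = 1/4522898 + (13/38)*1026 = 1/4522898 + 351 = 1587537199/4522898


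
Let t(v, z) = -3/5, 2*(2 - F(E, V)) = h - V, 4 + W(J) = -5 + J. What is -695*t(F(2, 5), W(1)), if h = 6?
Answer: 417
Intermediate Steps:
W(J) = -9 + J (W(J) = -4 + (-5 + J) = -9 + J)
F(E, V) = -1 + V/2 (F(E, V) = 2 - (6 - V)/2 = 2 + (-3 + V/2) = -1 + V/2)
t(v, z) = -3/5 (t(v, z) = -3*1/5 = -3/5)
-695*t(F(2, 5), W(1)) = -695*(-3/5) = 417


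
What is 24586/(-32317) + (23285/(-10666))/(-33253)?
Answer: -8719323878483/11462080385866 ≈ -0.76071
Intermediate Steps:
24586/(-32317) + (23285/(-10666))/(-33253) = 24586*(-1/32317) + (23285*(-1/10666))*(-1/33253) = -24586/32317 - 23285/10666*(-1/33253) = -24586/32317 + 23285/354676498 = -8719323878483/11462080385866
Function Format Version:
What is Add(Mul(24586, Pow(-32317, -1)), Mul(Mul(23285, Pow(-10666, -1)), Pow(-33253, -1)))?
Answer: Rational(-8719323878483, 11462080385866) ≈ -0.76071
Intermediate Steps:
Add(Mul(24586, Pow(-32317, -1)), Mul(Mul(23285, Pow(-10666, -1)), Pow(-33253, -1))) = Add(Mul(24586, Rational(-1, 32317)), Mul(Mul(23285, Rational(-1, 10666)), Rational(-1, 33253))) = Add(Rational(-24586, 32317), Mul(Rational(-23285, 10666), Rational(-1, 33253))) = Add(Rational(-24586, 32317), Rational(23285, 354676498)) = Rational(-8719323878483, 11462080385866)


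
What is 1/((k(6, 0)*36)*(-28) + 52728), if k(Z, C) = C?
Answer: 1/52728 ≈ 1.8965e-5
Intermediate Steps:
1/((k(6, 0)*36)*(-28) + 52728) = 1/((0*36)*(-28) + 52728) = 1/(0*(-28) + 52728) = 1/(0 + 52728) = 1/52728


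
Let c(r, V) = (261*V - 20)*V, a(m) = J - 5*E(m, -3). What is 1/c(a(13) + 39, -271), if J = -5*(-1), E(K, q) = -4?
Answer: 1/19173521 ≈ 5.2155e-8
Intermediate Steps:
J = 5
a(m) = 25 (a(m) = 5 - 5*(-4) = 5 + 20 = 25)
c(r, V) = V*(-20 + 261*V) (c(r, V) = (-20 + 261*V)*V = V*(-20 + 261*V))
1/c(a(13) + 39, -271) = 1/(-271*(-20 + 261*(-271))) = 1/(-271*(-20 - 70731)) = 1/(-271*(-70751)) = 1/19173521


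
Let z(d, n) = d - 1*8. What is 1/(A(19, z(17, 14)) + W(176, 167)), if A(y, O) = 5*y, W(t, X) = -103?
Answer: -⅛ ≈ -0.12500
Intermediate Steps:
z(d, n) = -8 + d (z(d, n) = d - 8 = -8 + d)
1/(A(19, z(17, 14)) + W(176, 167)) = 1/(5*19 - 103) = 1/(95 - 103) = 1/(-8) = -⅛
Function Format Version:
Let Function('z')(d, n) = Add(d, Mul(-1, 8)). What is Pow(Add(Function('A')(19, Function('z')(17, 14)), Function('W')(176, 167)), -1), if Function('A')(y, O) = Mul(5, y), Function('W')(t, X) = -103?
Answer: Rational(-1, 8) ≈ -0.12500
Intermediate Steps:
Function('z')(d, n) = Add(-8, d) (Function('z')(d, n) = Add(d, -8) = Add(-8, d))
Pow(Add(Function('A')(19, Function('z')(17, 14)), Function('W')(176, 167)), -1) = Pow(Add(Mul(5, 19), -103), -1) = Pow(Add(95, -103), -1) = Pow(-8, -1) = Rational(-1, 8)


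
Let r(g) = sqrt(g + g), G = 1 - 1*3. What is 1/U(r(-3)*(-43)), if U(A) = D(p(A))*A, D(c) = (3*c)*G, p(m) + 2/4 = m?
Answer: sqrt(6)/(774*(-I + 86*sqrt(6))) ≈ 1.5023e-5 + 7.1314e-8*I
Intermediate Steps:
G = -2 (G = 1 - 3 = -2)
p(m) = -1/2 + m
D(c) = -6*c (D(c) = (3*c)*(-2) = -6*c)
r(g) = sqrt(2)*sqrt(g) (r(g) = sqrt(2*g) = sqrt(2)*sqrt(g))
U(A) = A*(3 - 6*A) (U(A) = (-6*(-1/2 + A))*A = (3 - 6*A)*A = A*(3 - 6*A))
1/U(r(-3)*(-43)) = 1/(3*((sqrt(2)*sqrt(-3))*(-43))*(1 - 2*sqrt(2)*sqrt(-3)*(-43))) = 1/(3*((sqrt(2)*(I*sqrt(3)))*(-43))*(1 - 2*sqrt(2)*(I*sqrt(3))*(-43))) = 1/(3*((I*sqrt(6))*(-43))*(1 - 2*I*sqrt(6)*(-43))) = 1/(3*(-43*I*sqrt(6))*(1 - (-86)*I*sqrt(6))) = 1/(3*(-43*I*sqrt(6))*(1 + 86*I*sqrt(6))) = 1/(-129*I*sqrt(6)*(1 + 86*I*sqrt(6))) = I*sqrt(6)/(774*(1 + 86*I*sqrt(6)))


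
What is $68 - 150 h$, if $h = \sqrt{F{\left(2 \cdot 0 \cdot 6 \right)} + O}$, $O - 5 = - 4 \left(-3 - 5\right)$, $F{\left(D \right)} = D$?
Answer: $68 - 150 \sqrt{37} \approx -844.41$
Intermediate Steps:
$O = 37$ ($O = 5 - 4 \left(-3 - 5\right) = 5 - -32 = 5 + 32 = 37$)
$h = \sqrt{37}$ ($h = \sqrt{2 \cdot 0 \cdot 6 + 37} = \sqrt{0 \cdot 6 + 37} = \sqrt{0 + 37} = \sqrt{37} \approx 6.0828$)
$68 - 150 h = 68 - 150 \sqrt{37}$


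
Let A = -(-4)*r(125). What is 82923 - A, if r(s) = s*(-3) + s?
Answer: 83923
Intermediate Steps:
r(s) = -2*s (r(s) = -3*s + s = -2*s)
A = -1000 (A = -(-4)*(-2*125) = -(-4)*(-250) = -4*250 = -1000)
82923 - A = 82923 - 1*(-1000) = 82923 + 1000 = 83923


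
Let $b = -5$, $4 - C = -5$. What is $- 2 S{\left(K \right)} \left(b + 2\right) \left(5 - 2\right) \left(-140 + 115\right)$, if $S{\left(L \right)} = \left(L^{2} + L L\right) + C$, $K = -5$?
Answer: $-26550$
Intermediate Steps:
$C = 9$ ($C = 4 - -5 = 4 + 5 = 9$)
$S{\left(L \right)} = 9 + 2 L^{2}$ ($S{\left(L \right)} = \left(L^{2} + L L\right) + 9 = \left(L^{2} + L^{2}\right) + 9 = 2 L^{2} + 9 = 9 + 2 L^{2}$)
$- 2 S{\left(K \right)} \left(b + 2\right) \left(5 - 2\right) \left(-140 + 115\right) = - 2 \left(9 + 2 \left(-5\right)^{2}\right) \left(-5 + 2\right) \left(5 - 2\right) \left(-140 + 115\right) = - 2 \left(9 + 2 \cdot 25\right) \left(\left(-3\right) 3\right) \left(-25\right) = - 2 \left(9 + 50\right) \left(-9\right) \left(-25\right) = \left(-2\right) 59 \left(-9\right) \left(-25\right) = \left(-118\right) \left(-9\right) \left(-25\right) = 1062 \left(-25\right) = -26550$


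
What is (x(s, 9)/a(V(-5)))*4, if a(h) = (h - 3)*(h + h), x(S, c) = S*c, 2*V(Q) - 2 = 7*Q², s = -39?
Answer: -104/1121 ≈ -0.092774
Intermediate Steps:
V(Q) = 1 + 7*Q²/2 (V(Q) = 1 + (7*Q²)/2 = 1 + 7*Q²/2)
a(h) = 2*h*(-3 + h) (a(h) = (-3 + h)*(2*h) = 2*h*(-3 + h))
(x(s, 9)/a(V(-5)))*4 = ((-39*9)/((2*(1 + (7/2)*(-5)²)*(-3 + (1 + (7/2)*(-5)²)))))*4 = -351*1/(2*(1 + (7/2)*25)*(-3 + (1 + (7/2)*25)))*4 = -351*1/(2*(1 + 175/2)*(-3 + (1 + 175/2)))*4 = -351*1/(177*(-3 + 177/2))*4 = -351/(2*(177/2)*(171/2))*4 = -351/30267/2*4 = -351*2/30267*4 = -26/1121*4 = -104/1121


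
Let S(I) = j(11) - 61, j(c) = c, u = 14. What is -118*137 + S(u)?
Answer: -16216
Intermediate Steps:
S(I) = -50 (S(I) = 11 - 61 = -50)
-118*137 + S(u) = -118*137 - 50 = -16166 - 50 = -16216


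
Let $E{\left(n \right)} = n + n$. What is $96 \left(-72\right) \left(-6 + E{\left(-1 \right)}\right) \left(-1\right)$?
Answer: $-55296$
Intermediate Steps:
$E{\left(n \right)} = 2 n$
$96 \left(-72\right) \left(-6 + E{\left(-1 \right)}\right) \left(-1\right) = 96 \left(-72\right) \left(-6 + 2 \left(-1\right)\right) \left(-1\right) = - 6912 \left(-6 - 2\right) \left(-1\right) = - 6912 \left(\left(-8\right) \left(-1\right)\right) = \left(-6912\right) 8 = -55296$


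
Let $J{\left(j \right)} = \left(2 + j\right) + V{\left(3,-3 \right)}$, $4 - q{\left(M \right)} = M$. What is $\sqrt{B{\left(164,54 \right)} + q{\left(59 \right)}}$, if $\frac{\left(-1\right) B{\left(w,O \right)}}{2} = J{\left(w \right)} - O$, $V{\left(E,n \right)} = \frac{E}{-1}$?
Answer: $i \sqrt{273} \approx 16.523 i$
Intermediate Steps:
$q{\left(M \right)} = 4 - M$
$V{\left(E,n \right)} = - E$ ($V{\left(E,n \right)} = E \left(-1\right) = - E$)
$J{\left(j \right)} = -1 + j$ ($J{\left(j \right)} = \left(2 + j\right) - 3 = -1 + j$)
$B{\left(w,O \right)} = 2 - 2 w + 2 O$ ($B{\left(w,O \right)} = - 2 \left(\left(-1 + w\right) - O\right) = - 2 \left(-1 + w - O\right) = 2 - 2 w + 2 O$)
$\sqrt{B{\left(164,54 \right)} + q{\left(59 \right)}} = \sqrt{\left(2 - 328 + 2 \cdot 54\right) + \left(4 - 59\right)} = \sqrt{\left(2 - 328 + 108\right) + \left(4 - 59\right)} = \sqrt{-218 - 55} = \sqrt{-273} = i \sqrt{273}$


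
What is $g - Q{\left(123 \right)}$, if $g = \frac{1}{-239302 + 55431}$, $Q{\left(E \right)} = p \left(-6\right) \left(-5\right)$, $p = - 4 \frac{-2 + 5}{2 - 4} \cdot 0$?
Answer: $- \frac{1}{183871} \approx -5.4386 \cdot 10^{-6}$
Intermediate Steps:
$p = 0$ ($p = - 4 \frac{3}{-2} \cdot 0 = - 4 \cdot 3 \left(- \frac{1}{2}\right) 0 = \left(-4\right) \left(- \frac{3}{2}\right) 0 = 6 \cdot 0 = 0$)
$Q{\left(E \right)} = 0$ ($Q{\left(E \right)} = 0 \left(-6\right) \left(-5\right) = 0 \left(-5\right) = 0$)
$g = - \frac{1}{183871}$ ($g = \frac{1}{-183871} = - \frac{1}{183871} \approx -5.4386 \cdot 10^{-6}$)
$g - Q{\left(123 \right)} = - \frac{1}{183871} - 0 = - \frac{1}{183871} + 0 = - \frac{1}{183871}$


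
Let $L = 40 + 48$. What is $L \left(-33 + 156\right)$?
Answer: $10824$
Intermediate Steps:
$L = 88$
$L \left(-33 + 156\right) = 88 \left(-33 + 156\right) = 88 \cdot 123 = 10824$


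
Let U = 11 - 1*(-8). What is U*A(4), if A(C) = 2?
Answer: 38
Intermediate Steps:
U = 19 (U = 11 + 8 = 19)
U*A(4) = 19*2 = 38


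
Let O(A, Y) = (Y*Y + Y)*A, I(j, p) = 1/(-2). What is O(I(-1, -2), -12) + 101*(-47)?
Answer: -4813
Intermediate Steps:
I(j, p) = -½ (I(j, p) = 1*(-½) = -½)
O(A, Y) = A*(Y + Y²) (O(A, Y) = (Y² + Y)*A = (Y + Y²)*A = A*(Y + Y²))
O(I(-1, -2), -12) + 101*(-47) = -½*(-12)*(1 - 12) + 101*(-47) = -½*(-12)*(-11) - 4747 = -66 - 4747 = -4813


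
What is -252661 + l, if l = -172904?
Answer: -425565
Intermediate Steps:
-252661 + l = -252661 - 172904 = -425565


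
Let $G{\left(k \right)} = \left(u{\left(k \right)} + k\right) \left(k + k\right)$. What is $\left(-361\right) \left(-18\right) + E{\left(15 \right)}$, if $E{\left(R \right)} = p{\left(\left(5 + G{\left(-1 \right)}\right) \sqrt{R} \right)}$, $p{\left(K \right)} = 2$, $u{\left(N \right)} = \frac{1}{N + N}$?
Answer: $6500$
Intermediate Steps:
$u{\left(N \right)} = \frac{1}{2 N}$
$G{\left(k \right)} = 2 k \left(k + \frac{1}{2 k}\right)$ ($G{\left(k \right)} = \left(\frac{1}{2 k} + k\right) \left(k + k\right) = \left(k + \frac{1}{2 k}\right) 2 k = 2 k \left(k + \frac{1}{2 k}\right)$)
$E{\left(R \right)} = 2$
$\left(-361\right) \left(-18\right) + E{\left(15 \right)} = \left(-361\right) \left(-18\right) + 2 = 6498 + 2 = 6500$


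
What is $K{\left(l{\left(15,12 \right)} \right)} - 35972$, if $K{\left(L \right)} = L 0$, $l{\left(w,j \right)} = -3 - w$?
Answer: $-35972$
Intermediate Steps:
$K{\left(L \right)} = 0$
$K{\left(l{\left(15,12 \right)} \right)} - 35972 = 0 - 35972 = -35972$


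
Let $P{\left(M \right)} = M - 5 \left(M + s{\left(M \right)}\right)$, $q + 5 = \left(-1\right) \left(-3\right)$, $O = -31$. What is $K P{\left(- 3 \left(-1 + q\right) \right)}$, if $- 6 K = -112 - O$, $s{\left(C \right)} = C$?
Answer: $- \frac{2187}{2} \approx -1093.5$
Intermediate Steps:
$q = -2$ ($q = -5 - -3 = -5 + 3 = -2$)
$P{\left(M \right)} = - 9 M$ ($P{\left(M \right)} = M - 5 \left(M + M\right) = M - 5 \cdot 2 M = M - 10 M = - 9 M$)
$K = \frac{27}{2}$ ($K = - \frac{-112 - -31}{6} = - \frac{-112 + 31}{6} = \left(- \frac{1}{6}\right) \left(-81\right) = \frac{27}{2} \approx 13.5$)
$K P{\left(- 3 \left(-1 + q\right) \right)} = \frac{27 \left(- 9 \left(- 3 \left(-1 - 2\right)\right)\right)}{2} = \frac{27 \left(- 9 \left(\left(-3\right) \left(-3\right)\right)\right)}{2} = \frac{27 \left(\left(-9\right) 9\right)}{2} = \frac{27}{2} \left(-81\right) = - \frac{2187}{2}$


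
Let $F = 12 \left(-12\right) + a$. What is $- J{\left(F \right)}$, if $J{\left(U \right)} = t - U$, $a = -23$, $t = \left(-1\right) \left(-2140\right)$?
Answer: $-2307$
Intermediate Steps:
$t = 2140$
$F = -167$ ($F = 12 \left(-12\right) - 23 = -144 - 23 = -167$)
$J{\left(U \right)} = 2140 - U$
$- J{\left(F \right)} = - (2140 - -167) = - (2140 + 167) = \left(-1\right) 2307 = -2307$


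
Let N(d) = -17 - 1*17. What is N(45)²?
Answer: 1156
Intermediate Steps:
N(d) = -34 (N(d) = -17 - 17 = -34)
N(45)² = (-34)² = 1156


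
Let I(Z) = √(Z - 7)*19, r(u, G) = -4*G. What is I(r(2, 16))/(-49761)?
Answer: -I*√71/2619 ≈ -0.0032173*I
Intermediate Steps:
I(Z) = 19*√(-7 + Z) (I(Z) = √(-7 + Z)*19 = 19*√(-7 + Z))
I(r(2, 16))/(-49761) = (19*√(-7 - 4*16))/(-49761) = (19*√(-7 - 64))*(-1/49761) = (19*√(-71))*(-1/49761) = (19*(I*√71))*(-1/49761) = (19*I*√71)*(-1/49761) = -I*√71/2619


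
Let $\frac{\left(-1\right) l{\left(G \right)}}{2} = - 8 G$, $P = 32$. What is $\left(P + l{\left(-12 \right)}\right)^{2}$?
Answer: $25600$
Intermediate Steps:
$l{\left(G \right)} = 16 G$ ($l{\left(G \right)} = - 2 \left(- 8 G\right) = 16 G$)
$\left(P + l{\left(-12 \right)}\right)^{2} = \left(32 + 16 \left(-12\right)\right)^{2} = \left(32 - 192\right)^{2} = \left(-160\right)^{2} = 25600$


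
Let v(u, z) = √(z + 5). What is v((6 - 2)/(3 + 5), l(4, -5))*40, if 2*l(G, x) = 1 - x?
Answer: 80*√2 ≈ 113.14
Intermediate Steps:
l(G, x) = ½ - x/2 (l(G, x) = (1 - x)/2 = ½ - x/2)
v(u, z) = √(5 + z)
v((6 - 2)/(3 + 5), l(4, -5))*40 = √(5 + (½ - ½*(-5)))*40 = √(5 + (½ + 5/2))*40 = √(5 + 3)*40 = √8*40 = (2*√2)*40 = 80*√2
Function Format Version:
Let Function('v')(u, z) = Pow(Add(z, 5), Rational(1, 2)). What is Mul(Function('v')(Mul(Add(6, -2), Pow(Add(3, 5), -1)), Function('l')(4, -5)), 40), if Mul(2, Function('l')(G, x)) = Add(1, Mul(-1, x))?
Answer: Mul(80, Pow(2, Rational(1, 2))) ≈ 113.14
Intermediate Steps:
Function('l')(G, x) = Add(Rational(1, 2), Mul(Rational(-1, 2), x)) (Function('l')(G, x) = Mul(Rational(1, 2), Add(1, Mul(-1, x))) = Add(Rational(1, 2), Mul(Rational(-1, 2), x)))
Function('v')(u, z) = Pow(Add(5, z), Rational(1, 2))
Mul(Function('v')(Mul(Add(6, -2), Pow(Add(3, 5), -1)), Function('l')(4, -5)), 40) = Mul(Pow(Add(5, Add(Rational(1, 2), Mul(Rational(-1, 2), -5))), Rational(1, 2)), 40) = Mul(Pow(Add(5, Add(Rational(1, 2), Rational(5, 2))), Rational(1, 2)), 40) = Mul(Pow(Add(5, 3), Rational(1, 2)), 40) = Mul(Pow(8, Rational(1, 2)), 40) = Mul(Mul(2, Pow(2, Rational(1, 2))), 40) = Mul(80, Pow(2, Rational(1, 2)))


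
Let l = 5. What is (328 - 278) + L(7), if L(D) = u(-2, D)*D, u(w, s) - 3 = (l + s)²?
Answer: 1079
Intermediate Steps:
u(w, s) = 3 + (5 + s)²
L(D) = D*(3 + (5 + D)²) (L(D) = (3 + (5 + D)²)*D = D*(3 + (5 + D)²))
(328 - 278) + L(7) = (328 - 278) + 7*(3 + (5 + 7)²) = 50 + 7*(3 + 12²) = 50 + 7*(3 + 144) = 50 + 7*147 = 50 + 1029 = 1079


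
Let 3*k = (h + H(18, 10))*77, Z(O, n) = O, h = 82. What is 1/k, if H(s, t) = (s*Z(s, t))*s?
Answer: 3/455378 ≈ 6.5879e-6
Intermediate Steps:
H(s, t) = s**3 (H(s, t) = (s*s)*s = s**2*s = s**3)
k = 455378/3 (k = ((82 + 18**3)*77)/3 = ((82 + 5832)*77)/3 = (5914*77)/3 = (1/3)*455378 = 455378/3 ≈ 1.5179e+5)
1/k = 1/(455378/3) = 3/455378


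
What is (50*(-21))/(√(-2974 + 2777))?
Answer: 1050*I*√197/197 ≈ 74.809*I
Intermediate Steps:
(50*(-21))/(√(-2974 + 2777)) = -1050*(-I*√197/197) = -(-1050)*I*√197/197 = 1050*I*√197/197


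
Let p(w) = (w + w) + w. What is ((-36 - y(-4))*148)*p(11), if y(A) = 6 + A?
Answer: -185592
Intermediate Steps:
p(w) = 3*w (p(w) = 2*w + w = 3*w)
((-36 - y(-4))*148)*p(11) = ((-36 - (6 - 4))*148)*(3*11) = ((-36 - 1*2)*148)*33 = ((-36 - 2)*148)*33 = -38*148*33 = -5624*33 = -185592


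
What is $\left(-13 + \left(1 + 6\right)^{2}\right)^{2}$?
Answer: $1296$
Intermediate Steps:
$\left(-13 + \left(1 + 6\right)^{2}\right)^{2} = \left(-13 + 7^{2}\right)^{2} = \left(-13 + 49\right)^{2} = 36^{2} = 1296$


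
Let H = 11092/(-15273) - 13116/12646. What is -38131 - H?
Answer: -3682185331399/96571179 ≈ -38129.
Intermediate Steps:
H = -170295050/96571179 (H = 11092*(-1/15273) - 13116*1/12646 = -11092/15273 - 6558/6323 = -170295050/96571179 ≈ -1.7634)
-38131 - H = -38131 - 1*(-170295050/96571179) = -38131 + 170295050/96571179 = -3682185331399/96571179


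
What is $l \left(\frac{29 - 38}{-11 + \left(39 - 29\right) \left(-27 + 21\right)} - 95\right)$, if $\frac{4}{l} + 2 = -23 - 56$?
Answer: $\frac{26944}{5751} \approx 4.6851$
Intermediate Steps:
$l = - \frac{4}{81}$ ($l = \frac{4}{-2 - 79} = \frac{4}{-81} = 4 \left(- \frac{1}{81}\right) = - \frac{4}{81} \approx -0.049383$)
$l \left(\frac{29 - 38}{-11 + \left(39 - 29\right) \left(-27 + 21\right)} - 95\right) = - \frac{4 \left(\frac{29 - 38}{-11 + \left(39 - 29\right) \left(-27 + 21\right)} - 95\right)}{81} = - \frac{4 \left(- \frac{9}{-11 + 10 \left(-6\right)} - 95\right)}{81} = - \frac{4 \left(- \frac{9}{-11 - 60} - 95\right)}{81} = - \frac{4 \left(- \frac{9}{-71} - 95\right)}{81} = - \frac{4 \left(\left(-9\right) \left(- \frac{1}{71}\right) - 95\right)}{81} = - \frac{4 \left(\frac{9}{71} - 95\right)}{81} = \left(- \frac{4}{81}\right) \left(- \frac{6736}{71}\right) = \frac{26944}{5751}$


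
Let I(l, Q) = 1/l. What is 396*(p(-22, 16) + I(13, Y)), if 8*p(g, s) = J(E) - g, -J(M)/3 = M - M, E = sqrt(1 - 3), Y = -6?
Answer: 14553/13 ≈ 1119.5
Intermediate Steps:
E = I*sqrt(2) (E = sqrt(-2) = I*sqrt(2) ≈ 1.4142*I)
J(M) = 0 (J(M) = -3*(M - M) = -3*0 = 0)
p(g, s) = -g/8 (p(g, s) = (0 - g)/8 = (-g)/8 = -g/8)
396*(p(-22, 16) + I(13, Y)) = 396*(-1/8*(-22) + 1/13) = 396*(11/4 + 1/13) = 396*(147/52) = 14553/13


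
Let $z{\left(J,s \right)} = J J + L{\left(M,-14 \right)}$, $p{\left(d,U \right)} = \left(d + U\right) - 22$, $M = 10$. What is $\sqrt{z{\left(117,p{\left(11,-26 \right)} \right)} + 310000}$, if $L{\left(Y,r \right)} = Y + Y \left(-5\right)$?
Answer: $3 \sqrt{35961} \approx 568.9$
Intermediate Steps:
$L{\left(Y,r \right)} = - 4 Y$ ($L{\left(Y,r \right)} = Y - 5 Y = - 4 Y$)
$p{\left(d,U \right)} = -22 + U + d$ ($p{\left(d,U \right)} = \left(U + d\right) - 22 = -22 + U + d$)
$z{\left(J,s \right)} = -40 + J^{2}$ ($z{\left(J,s \right)} = J J - 40 = J^{2} - 40 = -40 + J^{2}$)
$\sqrt{z{\left(117,p{\left(11,-26 \right)} \right)} + 310000} = \sqrt{\left(-40 + 117^{2}\right) + 310000} = \sqrt{\left(-40 + 13689\right) + 310000} = \sqrt{13649 + 310000} = \sqrt{323649} = 3 \sqrt{35961}$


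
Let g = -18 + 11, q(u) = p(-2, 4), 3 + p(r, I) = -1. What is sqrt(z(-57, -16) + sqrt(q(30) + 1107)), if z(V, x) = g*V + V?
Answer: sqrt(342 + sqrt(1103)) ≈ 19.370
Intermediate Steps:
p(r, I) = -4 (p(r, I) = -3 - 1 = -4)
q(u) = -4
g = -7
z(V, x) = -6*V (z(V, x) = -7*V + V = -6*V)
sqrt(z(-57, -16) + sqrt(q(30) + 1107)) = sqrt(-6*(-57) + sqrt(-4 + 1107)) = sqrt(342 + sqrt(1103))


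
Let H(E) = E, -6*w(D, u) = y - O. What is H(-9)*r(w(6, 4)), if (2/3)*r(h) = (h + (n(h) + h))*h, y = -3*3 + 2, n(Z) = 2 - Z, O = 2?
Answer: -567/8 ≈ -70.875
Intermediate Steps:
y = -7 (y = -9 + 2 = -7)
w(D, u) = 3/2 (w(D, u) = -(-7 - 1*2)/6 = -(-7 - 2)/6 = -⅙*(-9) = 3/2)
r(h) = 3*h*(2 + h)/2 (r(h) = 3*((h + ((2 - h) + h))*h)/2 = 3*((h + 2)*h)/2 = 3*((2 + h)*h)/2 = 3*(h*(2 + h))/2 = 3*h*(2 + h)/2)
H(-9)*r(w(6, 4)) = -27*3*(2 + 3/2)/(2*2) = -27*3*7/(2*2*2) = -9*63/8 = -567/8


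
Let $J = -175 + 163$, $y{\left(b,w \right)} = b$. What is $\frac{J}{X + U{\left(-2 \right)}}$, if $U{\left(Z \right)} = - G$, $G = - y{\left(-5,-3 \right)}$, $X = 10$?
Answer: $- \frac{12}{5} \approx -2.4$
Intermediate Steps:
$G = 5$ ($G = \left(-1\right) \left(-5\right) = 5$)
$J = -12$
$U{\left(Z \right)} = -5$ ($U{\left(Z \right)} = \left(-1\right) 5 = -5$)
$\frac{J}{X + U{\left(-2 \right)}} = \frac{1}{10 - 5} \left(-12\right) = \frac{1}{5} \left(-12\right) = - \frac{12}{5}$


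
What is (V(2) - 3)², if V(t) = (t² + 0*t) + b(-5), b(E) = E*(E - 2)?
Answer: 1296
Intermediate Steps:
b(E) = E*(-2 + E)
V(t) = 35 + t² (V(t) = (t² + 0*t) - 5*(-2 - 5) = (t² + 0) - 5*(-7) = t² + 35 = 35 + t²)
(V(2) - 3)² = ((35 + 2²) - 3)² = ((35 + 4) - 3)² = (39 - 3)² = 36² = 1296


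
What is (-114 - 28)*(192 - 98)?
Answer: -13348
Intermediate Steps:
(-114 - 28)*(192 - 98) = -142*94 = -13348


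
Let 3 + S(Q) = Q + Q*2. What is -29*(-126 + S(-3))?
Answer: 4002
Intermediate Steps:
S(Q) = -3 + 3*Q (S(Q) = -3 + (Q + Q*2) = -3 + (Q + 2*Q) = -3 + 3*Q)
-29*(-126 + S(-3)) = -29*(-126 + (-3 + 3*(-3))) = -29*(-126 + (-3 - 9)) = -29*(-126 - 12) = -29*(-138) = 4002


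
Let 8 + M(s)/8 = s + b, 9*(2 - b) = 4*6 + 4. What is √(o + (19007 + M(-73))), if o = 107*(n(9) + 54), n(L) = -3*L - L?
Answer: √182485/3 ≈ 142.39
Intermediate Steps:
n(L) = -4*L
o = 1926 (o = 107*(-4*9 + 54) = 107*(-36 + 54) = 107*18 = 1926)
b = -10/9 (b = 2 - (4*6 + 4)/9 = 2 - (24 + 4)/9 = 2 - ⅑*28 = 2 - 28/9 = -10/9 ≈ -1.1111)
M(s) = -656/9 + 8*s (M(s) = -64 + 8*(s - 10/9) = -64 + 8*(-10/9 + s) = -64 + (-80/9 + 8*s) = -656/9 + 8*s)
√(o + (19007 + M(-73))) = √(1926 + (19007 + (-656/9 + 8*(-73)))) = √(1926 + (19007 + (-656/9 - 584))) = √(1926 + (19007 - 5912/9)) = √(1926 + 165151/9) = √(182485/9) = √182485/3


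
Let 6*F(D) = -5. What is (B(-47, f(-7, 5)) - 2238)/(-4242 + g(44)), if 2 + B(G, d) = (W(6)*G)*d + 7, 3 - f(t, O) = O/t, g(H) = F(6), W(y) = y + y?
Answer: 181770/178199 ≈ 1.0200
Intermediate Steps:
W(y) = 2*y
F(D) = -⅚ (F(D) = (⅙)*(-5) = -⅚)
g(H) = -⅚
f(t, O) = 3 - O/t
B(G, d) = 5 + 12*G*d (B(G, d) = -2 + (((2*6)*G)*d + 7) = -2 + ((12*G)*d + 7) = -2 + (12*G*d + 7) = -2 + (7 + 12*G*d) = 5 + 12*G*d)
(B(-47, f(-7, 5)) - 2238)/(-4242 + g(44)) = ((5 + 12*(-47)*(3 - 1*5/(-7))) - 2238)/(-4242 - ⅚) = ((5 + 12*(-47)*(3 - 1*5*(-⅐))) - 2238)/(-25457/6) = ((5 + 12*(-47)*(3 + 5/7)) - 2238)*(-6/25457) = ((5 + 12*(-47)*(26/7)) - 2238)*(-6/25457) = ((5 - 14664/7) - 2238)*(-6/25457) = (-14629/7 - 2238)*(-6/25457) = -30295/7*(-6/25457) = 181770/178199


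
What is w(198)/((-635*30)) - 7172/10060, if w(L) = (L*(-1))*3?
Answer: -1088758/1597025 ≈ -0.68174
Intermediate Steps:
w(L) = -3*L (w(L) = -L*3 = -3*L)
w(198)/((-635*30)) - 7172/10060 = (-3*198)/((-635*30)) - 7172/10060 = -594/(-19050) - 7172*1/10060 = -594*(-1/19050) - 1793/2515 = 99/3175 - 1793/2515 = -1088758/1597025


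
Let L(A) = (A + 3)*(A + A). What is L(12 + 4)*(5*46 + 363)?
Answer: 360544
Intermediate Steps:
L(A) = 2*A*(3 + A) (L(A) = (3 + A)*(2*A) = 2*A*(3 + A))
L(12 + 4)*(5*46 + 363) = (2*(12 + 4)*(3 + (12 + 4)))*(5*46 + 363) = (2*16*(3 + 16))*(230 + 363) = (2*16*19)*593 = 608*593 = 360544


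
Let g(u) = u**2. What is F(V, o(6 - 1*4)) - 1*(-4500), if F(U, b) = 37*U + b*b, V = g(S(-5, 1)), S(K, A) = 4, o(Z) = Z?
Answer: 5096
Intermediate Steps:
V = 16 (V = 4**2 = 16)
F(U, b) = b**2 + 37*U (F(U, b) = 37*U + b**2 = b**2 + 37*U)
F(V, o(6 - 1*4)) - 1*(-4500) = ((6 - 1*4)**2 + 37*16) - 1*(-4500) = ((6 - 4)**2 + 592) + 4500 = (2**2 + 592) + 4500 = (4 + 592) + 4500 = 596 + 4500 = 5096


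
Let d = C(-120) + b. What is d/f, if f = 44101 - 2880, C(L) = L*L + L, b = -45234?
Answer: -30954/41221 ≈ -0.75093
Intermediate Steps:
C(L) = L + L**2 (C(L) = L**2 + L = L + L**2)
f = 41221
d = -30954 (d = -120*(1 - 120) - 45234 = -120*(-119) - 45234 = 14280 - 45234 = -30954)
d/f = -30954/41221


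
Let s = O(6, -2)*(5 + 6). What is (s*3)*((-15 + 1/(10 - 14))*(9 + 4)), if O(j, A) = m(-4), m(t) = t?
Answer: 26169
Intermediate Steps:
O(j, A) = -4
s = -44 (s = -4*(5 + 6) = -4*11 = -44)
(s*3)*((-15 + 1/(10 - 14))*(9 + 4)) = (-44*3)*((-15 + 1/(10 - 14))*(9 + 4)) = -132*(-15 + 1/(-4))*13 = -132*(-15 - 1/4)*13 = -(-2013)*13 = -132*(-793/4) = 26169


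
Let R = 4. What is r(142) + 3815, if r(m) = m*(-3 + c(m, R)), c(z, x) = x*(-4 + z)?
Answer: 81773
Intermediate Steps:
r(m) = m*(-19 + 4*m) (r(m) = m*(-3 + 4*(-4 + m)) = m*(-3 + (-16 + 4*m)) = m*(-19 + 4*m))
r(142) + 3815 = 142*(-19 + 4*142) + 3815 = 142*(-19 + 568) + 3815 = 142*549 + 3815 = 77958 + 3815 = 81773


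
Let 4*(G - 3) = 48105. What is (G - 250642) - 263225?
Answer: -2007351/4 ≈ -5.0184e+5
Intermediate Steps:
G = 48117/4 (G = 3 + (1/4)*48105 = 3 + 48105/4 = 48117/4 ≈ 12029.)
(G - 250642) - 263225 = (48117/4 - 250642) - 263225 = -954451/4 - 263225 = -2007351/4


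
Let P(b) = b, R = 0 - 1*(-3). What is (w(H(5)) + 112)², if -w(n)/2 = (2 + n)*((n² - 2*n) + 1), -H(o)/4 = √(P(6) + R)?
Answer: 12194064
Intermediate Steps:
R = 3 (R = 0 + 3 = 3)
H(o) = -12 (H(o) = -4*√(6 + 3) = -4*√9 = -4*3 = -12)
w(n) = -2*(2 + n)*(1 + n² - 2*n) (w(n) = -2*(2 + n)*((n² - 2*n) + 1) = -2*(2 + n)*(1 + n² - 2*n))
(w(H(5)) + 112)² = ((-4 - 2*(-12)³ + 6*(-12)) + 112)² = ((-4 - 2*(-1728) - 72) + 112)² = ((-4 + 3456 - 72) + 112)² = (3380 + 112)² = 3492² = 12194064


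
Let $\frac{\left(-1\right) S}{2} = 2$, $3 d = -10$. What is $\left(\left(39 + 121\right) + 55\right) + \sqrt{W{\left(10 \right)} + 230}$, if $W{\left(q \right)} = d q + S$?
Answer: $215 + \frac{17 \sqrt{6}}{3} \approx 228.88$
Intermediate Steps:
$d = - \frac{10}{3}$ ($d = \frac{1}{3} \left(-10\right) = - \frac{10}{3} \approx -3.3333$)
$S = -4$ ($S = \left(-2\right) 2 = -4$)
$W{\left(q \right)} = -4 - \frac{10 q}{3}$ ($W{\left(q \right)} = - \frac{10 q}{3} - 4 = -4 - \frac{10 q}{3}$)
$\left(\left(39 + 121\right) + 55\right) + \sqrt{W{\left(10 \right)} + 230} = \left(\left(39 + 121\right) + 55\right) + \sqrt{\left(-4 - \frac{100}{3}\right) + 230} = \left(160 + 55\right) + \sqrt{\left(-4 - \frac{100}{3}\right) + 230} = 215 + \sqrt{- \frac{112}{3} + 230} = 215 + \sqrt{\frac{578}{3}} = 215 + \frac{17 \sqrt{6}}{3}$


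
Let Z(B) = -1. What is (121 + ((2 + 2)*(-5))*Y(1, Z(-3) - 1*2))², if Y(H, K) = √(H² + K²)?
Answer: 18641 - 4840*√10 ≈ 3335.6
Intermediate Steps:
(121 + ((2 + 2)*(-5))*Y(1, Z(-3) - 1*2))² = (121 + ((2 + 2)*(-5))*√(1² + (-1 - 1*2)²))² = (121 + (4*(-5))*√(1 + (-1 - 2)²))² = (121 - 20*√(1 + (-3)²))² = (121 - 20*√(1 + 9))² = (121 - 20*√10)²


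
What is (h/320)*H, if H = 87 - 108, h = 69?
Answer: -1449/320 ≈ -4.5281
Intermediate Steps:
H = -21
(h/320)*H = (69/320)*(-21) = -1449/320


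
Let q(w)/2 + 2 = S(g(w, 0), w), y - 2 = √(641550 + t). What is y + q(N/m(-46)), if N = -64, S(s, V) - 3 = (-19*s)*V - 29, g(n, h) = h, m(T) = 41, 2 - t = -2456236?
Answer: -54 + 2*√774447 ≈ 1706.1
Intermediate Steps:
t = 2456238 (t = 2 - 1*(-2456236) = 2 + 2456236 = 2456238)
S(s, V) = -26 - 19*V*s (S(s, V) = 3 + ((-19*s)*V - 29) = 3 + (-19*V*s - 29) = 3 + (-29 - 19*V*s) = -26 - 19*V*s)
y = 2 + 2*√774447 (y = 2 + √(641550 + 2456238) = 2 + √3097788 = 2 + 2*√774447 ≈ 1762.1)
q(w) = -56 (q(w) = -4 + 2*(-26 - 19*w*0) = -4 + 2*(-26 + 0) = -4 + 2*(-26) = -4 - 52 = -56)
y + q(N/m(-46)) = (2 + 2*√774447) - 56 = -54 + 2*√774447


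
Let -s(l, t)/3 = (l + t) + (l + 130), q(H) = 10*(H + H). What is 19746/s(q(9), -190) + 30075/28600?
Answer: -597409/28600 ≈ -20.888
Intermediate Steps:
q(H) = 20*H (q(H) = 10*(2*H) = 20*H)
s(l, t) = -390 - 6*l - 3*t (s(l, t) = -3*((l + t) + (l + 130)) = -3*((l + t) + (130 + l)) = -3*(130 + t + 2*l) = -390 - 6*l - 3*t)
19746/s(q(9), -190) + 30075/28600 = 19746/(-390 - 120*9 - 3*(-190)) + 30075/28600 = 19746/(-390 - 6*180 + 570) + 30075*(1/28600) = 19746/(-390 - 1080 + 570) + 1203/1144 = 19746/(-900) + 1203/1144 = 19746*(-1/900) + 1203/1144 = -1097/50 + 1203/1144 = -597409/28600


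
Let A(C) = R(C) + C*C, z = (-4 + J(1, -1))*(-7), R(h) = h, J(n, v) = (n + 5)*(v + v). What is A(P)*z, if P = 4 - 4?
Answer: 0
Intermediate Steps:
J(n, v) = 2*v*(5 + n) (J(n, v) = (5 + n)*(2*v) = 2*v*(5 + n))
P = 0
z = 112 (z = (-4 + 2*(-1)*(5 + 1))*(-7) = (-4 + 2*(-1)*6)*(-7) = (-4 - 12)*(-7) = -16*(-7) = 112)
A(C) = C + C**2 (A(C) = C + C*C = C + C**2)
A(P)*z = (0*(1 + 0))*112 = (0*1)*112 = 0*112 = 0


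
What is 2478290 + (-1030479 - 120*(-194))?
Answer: 1471091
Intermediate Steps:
2478290 + (-1030479 - 120*(-194)) = 2478290 + (-1030479 - 1*(-23280)) = 2478290 + (-1030479 + 23280) = 2478290 - 1007199 = 1471091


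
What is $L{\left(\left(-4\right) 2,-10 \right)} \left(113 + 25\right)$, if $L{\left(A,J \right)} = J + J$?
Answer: $-2760$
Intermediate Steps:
$L{\left(A,J \right)} = 2 J$
$L{\left(\left(-4\right) 2,-10 \right)} \left(113 + 25\right) = 2 \left(-10\right) \left(113 + 25\right) = \left(-20\right) 138 = -2760$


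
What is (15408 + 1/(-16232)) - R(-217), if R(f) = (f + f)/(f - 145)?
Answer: 45265058211/2937992 ≈ 15407.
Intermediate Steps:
R(f) = 2*f/(-145 + f) (R(f) = (2*f)/(-145 + f) = 2*f/(-145 + f))
(15408 + 1/(-16232)) - R(-217) = (15408 + 1/(-16232)) - 2*(-217)/(-145 - 217) = (15408 - 1/16232) - 2*(-217)/(-362) = 250102655/16232 - 2*(-217)*(-1)/362 = 250102655/16232 - 1*217/181 = 250102655/16232 - 217/181 = 45265058211/2937992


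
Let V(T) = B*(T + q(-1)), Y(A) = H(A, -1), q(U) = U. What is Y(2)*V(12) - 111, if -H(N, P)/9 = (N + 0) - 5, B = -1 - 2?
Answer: -1002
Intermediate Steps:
B = -3
H(N, P) = 45 - 9*N (H(N, P) = -9*((N + 0) - 5) = -9*(N - 5) = -9*(-5 + N) = 45 - 9*N)
Y(A) = 45 - 9*A
V(T) = 3 - 3*T (V(T) = -3*(T - 1) = -3*(-1 + T) = 3 - 3*T)
Y(2)*V(12) - 111 = (45 - 9*2)*(3 - 3*12) - 111 = (45 - 18)*(3 - 36) - 111 = 27*(-33) - 111 = -891 - 111 = -1002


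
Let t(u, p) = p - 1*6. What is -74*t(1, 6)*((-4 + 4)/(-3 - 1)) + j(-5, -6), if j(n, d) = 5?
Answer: 5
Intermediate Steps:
t(u, p) = -6 + p (t(u, p) = p - 6 = -6 + p)
-74*t(1, 6)*((-4 + 4)/(-3 - 1)) + j(-5, -6) = -74*(-6 + 6)*((-4 + 4)/(-3 - 1)) + 5 = -74*0*(0/(-4)) + 5 = -74*0*(0*(-¼)) + 5 = -74*0*0 + 5 = -0 + 5 = -74*0 + 5 = 0 + 5 = 5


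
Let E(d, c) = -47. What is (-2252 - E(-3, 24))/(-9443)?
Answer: 315/1349 ≈ 0.23351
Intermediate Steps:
(-2252 - E(-3, 24))/(-9443) = (-2252 - 1*(-47))/(-9443) = (-2252 + 47)*(-1/9443) = -2205*(-1/9443) = 315/1349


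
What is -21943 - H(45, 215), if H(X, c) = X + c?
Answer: -22203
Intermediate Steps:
-21943 - H(45, 215) = -21943 - (45 + 215) = -21943 - 1*260 = -21943 - 260 = -22203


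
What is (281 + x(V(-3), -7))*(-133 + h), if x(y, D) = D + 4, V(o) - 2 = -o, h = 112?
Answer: -5838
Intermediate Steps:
V(o) = 2 - o
x(y, D) = 4 + D
(281 + x(V(-3), -7))*(-133 + h) = (281 + (4 - 7))*(-133 + 112) = (281 - 3)*(-21) = 278*(-21) = -5838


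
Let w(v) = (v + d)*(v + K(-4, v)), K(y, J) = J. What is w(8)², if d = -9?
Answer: 256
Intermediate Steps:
w(v) = 2*v*(-9 + v) (w(v) = (v - 9)*(v + v) = (-9 + v)*(2*v) = 2*v*(-9 + v))
w(8)² = (2*8*(-9 + 8))² = (2*8*(-1))² = (-16)² = 256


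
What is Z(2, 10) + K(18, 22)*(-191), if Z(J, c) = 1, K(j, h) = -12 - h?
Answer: 6495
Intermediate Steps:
Z(2, 10) + K(18, 22)*(-191) = 1 + (-12 - 1*22)*(-191) = 1 + (-12 - 22)*(-191) = 1 - 34*(-191) = 1 + 6494 = 6495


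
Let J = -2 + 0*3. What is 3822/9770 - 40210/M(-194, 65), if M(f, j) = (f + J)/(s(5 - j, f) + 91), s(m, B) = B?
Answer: -10115743997/478730 ≈ -21130.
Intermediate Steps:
J = -2 (J = -2 + 0 = -2)
M(f, j) = (-2 + f)/(91 + f) (M(f, j) = (f - 2)/(f + 91) = (-2 + f)/(91 + f))
3822/9770 - 40210/M(-194, 65) = 3822/9770 - 40210*(91 - 194)/(-2 - 194) = 3822*(1/9770) - 40210/(-196/(-103)) = 1911/4885 - 40210/((-1/103*(-196))) = 1911/4885 - 40210/196/103 = 1911/4885 - 40210*103/196 = 1911/4885 - 2070815/98 = -10115743997/478730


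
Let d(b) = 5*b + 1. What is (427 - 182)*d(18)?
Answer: 22295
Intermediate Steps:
d(b) = 1 + 5*b
(427 - 182)*d(18) = (427 - 182)*(1 + 5*18) = 245*(1 + 90) = 245*91 = 22295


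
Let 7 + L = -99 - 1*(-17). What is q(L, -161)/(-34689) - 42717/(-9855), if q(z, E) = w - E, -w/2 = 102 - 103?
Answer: 164467072/37984455 ≈ 4.3298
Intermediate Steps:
w = 2 (w = -2*(102 - 103) = -2*(-1) = 2)
L = -89 (L = -7 + (-99 - 1*(-17)) = -7 + (-99 + 17) = -7 - 82 = -89)
q(z, E) = 2 - E
q(L, -161)/(-34689) - 42717/(-9855) = (2 - 1*(-161))/(-34689) - 42717/(-9855) = (2 + 161)*(-1/34689) - 42717*(-1/9855) = 163*(-1/34689) + 14239/3285 = -163/34689 + 14239/3285 = 164467072/37984455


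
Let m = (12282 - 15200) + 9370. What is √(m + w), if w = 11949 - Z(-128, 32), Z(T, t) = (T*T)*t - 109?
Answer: 7*I*√10322 ≈ 711.18*I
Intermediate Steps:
Z(T, t) = -109 + t*T² (Z(T, t) = T²*t - 109 = t*T² - 109 = -109 + t*T²)
w = -512230 (w = 11949 - (-109 + 32*(-128)²) = 11949 - (-109 + 32*16384) = 11949 - (-109 + 524288) = 11949 - 1*524179 = 11949 - 524179 = -512230)
m = 6452 (m = -2918 + 9370 = 6452)
√(m + w) = √(6452 - 512230) = √(-505778) = 7*I*√10322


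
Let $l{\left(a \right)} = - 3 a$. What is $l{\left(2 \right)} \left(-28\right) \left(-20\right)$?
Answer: $-3360$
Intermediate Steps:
$l{\left(2 \right)} \left(-28\right) \left(-20\right) = \left(-3\right) 2 \left(-28\right) \left(-20\right) = \left(-6\right) \left(-28\right) \left(-20\right) = 168 \left(-20\right) = -3360$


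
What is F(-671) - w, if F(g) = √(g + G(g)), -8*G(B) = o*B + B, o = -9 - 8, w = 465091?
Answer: -465091 + I*√2013 ≈ -4.6509e+5 + 44.866*I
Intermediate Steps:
o = -17
G(B) = 2*B (G(B) = -(-17*B + B)/8 = -(-2)*B = 2*B)
F(g) = √3*√g (F(g) = √(g + 2*g) = √(3*g) = √3*√g)
F(-671) - w = √3*√(-671) - 1*465091 = √3*(I*√671) - 465091 = I*√2013 - 465091 = -465091 + I*√2013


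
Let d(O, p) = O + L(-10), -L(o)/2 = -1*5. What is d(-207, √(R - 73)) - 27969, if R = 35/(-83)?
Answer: -28166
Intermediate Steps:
R = -35/83 (R = 35*(-1/83) = -35/83 ≈ -0.42169)
L(o) = 10 (L(o) = -(-2)*5 = -2*(-5) = 10)
d(O, p) = 10 + O (d(O, p) = O + 10 = 10 + O)
d(-207, √(R - 73)) - 27969 = (10 - 207) - 27969 = -197 - 27969 = -28166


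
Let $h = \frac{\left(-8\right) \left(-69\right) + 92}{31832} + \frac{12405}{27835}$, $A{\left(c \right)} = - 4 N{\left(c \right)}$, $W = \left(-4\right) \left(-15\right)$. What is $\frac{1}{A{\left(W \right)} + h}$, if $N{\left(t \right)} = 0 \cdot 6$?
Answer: $\frac{1926182}{897395} \approx 2.1464$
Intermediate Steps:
$N{\left(t \right)} = 0$
$W = 60$
$A{\left(c \right)} = 0$ ($A{\left(c \right)} = \left(-4\right) 0 = 0$)
$h = \frac{897395}{1926182}$ ($h = \left(552 + 92\right) \frac{1}{31832} + 12405 \cdot \frac{1}{27835} = 644 \cdot \frac{1}{31832} + \frac{2481}{5567} = \frac{7}{346} + \frac{2481}{5567} = \frac{897395}{1926182} \approx 0.46589$)
$\frac{1}{A{\left(W \right)} + h} = \frac{1}{0 + \frac{897395}{1926182}} = \frac{1}{\frac{897395}{1926182}} = \frac{1926182}{897395}$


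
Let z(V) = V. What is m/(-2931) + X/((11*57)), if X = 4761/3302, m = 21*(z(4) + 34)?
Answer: -182020889/674245286 ≈ -0.26996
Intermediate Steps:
m = 798 (m = 21*(4 + 34) = 21*38 = 798)
X = 4761/3302 (X = 4761*(1/3302) = 4761/3302 ≈ 1.4419)
m/(-2931) + X/((11*57)) = 798/(-2931) + 4761/(3302*((11*57))) = 798*(-1/2931) + (4761/3302)/627 = -266/977 + (4761/3302)*(1/627) = -266/977 + 1587/690118 = -182020889/674245286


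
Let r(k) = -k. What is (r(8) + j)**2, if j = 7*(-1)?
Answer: 225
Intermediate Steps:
j = -7
(r(8) + j)**2 = (-1*8 - 7)**2 = (-8 - 7)**2 = (-15)**2 = 225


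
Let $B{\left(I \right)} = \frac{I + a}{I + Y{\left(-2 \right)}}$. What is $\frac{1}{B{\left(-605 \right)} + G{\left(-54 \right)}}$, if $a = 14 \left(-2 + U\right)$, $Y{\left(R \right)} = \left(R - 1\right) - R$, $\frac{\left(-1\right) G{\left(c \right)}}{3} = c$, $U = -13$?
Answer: $\frac{606}{98987} \approx 0.006122$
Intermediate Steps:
$G{\left(c \right)} = - 3 c$
$Y{\left(R \right)} = -1$ ($Y{\left(R \right)} = \left(-1 + R\right) - R = -1$)
$a = -210$ ($a = 14 \left(-2 - 13\right) = 14 \left(-15\right) = -210$)
$B{\left(I \right)} = \frac{-210 + I}{-1 + I}$ ($B{\left(I \right)} = \frac{I - 210}{I - 1} = \frac{-210 + I}{-1 + I}$)
$\frac{1}{B{\left(-605 \right)} + G{\left(-54 \right)}} = \frac{1}{\frac{-210 - 605}{-1 - 605} - -162} = \frac{1}{\frac{1}{-606} \left(-815\right) + 162} = \frac{1}{\left(- \frac{1}{606}\right) \left(-815\right) + 162} = \frac{1}{\frac{815}{606} + 162} = \frac{1}{\frac{98987}{606}} = \frac{606}{98987}$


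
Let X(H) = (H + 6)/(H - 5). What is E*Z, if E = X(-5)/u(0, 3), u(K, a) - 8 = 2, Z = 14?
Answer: -7/50 ≈ -0.14000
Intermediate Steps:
u(K, a) = 10 (u(K, a) = 8 + 2 = 10)
X(H) = (6 + H)/(-5 + H)
E = -1/100 (E = ((6 - 5)/(-5 - 5))/10 = (1/(-10))*(⅒) = -⅒*1*(⅒) = -⅒*⅒ = -1/100 ≈ -0.010000)
E*Z = -1/100*14 = -7/50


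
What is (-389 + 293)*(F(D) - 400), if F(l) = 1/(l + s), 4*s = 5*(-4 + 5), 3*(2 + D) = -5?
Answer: 1114752/29 ≈ 38440.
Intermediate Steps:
D = -11/3 (D = -2 + (⅓)*(-5) = -2 - 5/3 = -11/3 ≈ -3.6667)
s = 5/4 (s = (5*(-4 + 5))/4 = (5*1)/4 = (¼)*5 = 5/4 ≈ 1.2500)
F(l) = 1/(5/4 + l) (F(l) = 1/(l + 5/4) = 1/(5/4 + l))
(-389 + 293)*(F(D) - 400) = (-389 + 293)*(4/(5 + 4*(-11/3)) - 400) = -96*(4/(5 - 44/3) - 400) = -96*(4/(-29/3) - 400) = -96*(4*(-3/29) - 400) = -96*(-12/29 - 400) = -96*(-11612/29) = 1114752/29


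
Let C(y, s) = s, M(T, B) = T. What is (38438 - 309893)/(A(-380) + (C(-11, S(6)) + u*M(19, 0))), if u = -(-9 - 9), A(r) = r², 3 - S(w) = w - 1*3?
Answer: -271455/144742 ≈ -1.8754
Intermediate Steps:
S(w) = 6 - w (S(w) = 3 - (w - 1*3) = 3 - (w - 3) = 3 - (-3 + w) = 3 + (3 - w) = 6 - w)
u = 18 (u = -1*(-18) = 18)
(38438 - 309893)/(A(-380) + (C(-11, S(6)) + u*M(19, 0))) = (38438 - 309893)/((-380)² + ((6 - 1*6) + 18*19)) = -271455/(144400 + ((6 - 6) + 342)) = -271455/(144400 + (0 + 342)) = -271455/(144400 + 342) = -271455/144742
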